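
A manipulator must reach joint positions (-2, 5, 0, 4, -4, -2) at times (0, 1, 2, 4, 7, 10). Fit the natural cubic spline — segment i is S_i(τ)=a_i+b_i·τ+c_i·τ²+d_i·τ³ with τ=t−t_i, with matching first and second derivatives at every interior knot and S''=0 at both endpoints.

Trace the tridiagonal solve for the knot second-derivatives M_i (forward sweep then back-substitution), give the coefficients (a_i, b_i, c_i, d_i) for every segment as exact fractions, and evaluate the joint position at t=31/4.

Δ: Δ0=7, Δ1=-5, Δ2=2, Δ3=-8/3, Δ4=2/3
row 1: diag=4, rhs=-72; c'=1/4, d'=-18
row 2: denom=6−1·1/4=23/4; d'=(42−1·-18)/(23/4)=240/23
row 3: denom=10−2·8/23=214/23; d'=(-28−2·240/23)/(214/23)=-562/107
row 4: denom=12−3·69/214=2361/214; d'=(20−3·-562/107)/(2361/214)=7652/2361
back: M4=7652/2361
back: M3=-562/107−69/214·7652/2361=-4956/787
back: M2=240/23−8/23·-4956/787=9936/787
back: M1=-18−1/4·9936/787=-16650/787
M: M0=0, M1=-16650/787, M2=9936/787, M3=-4956/787, M4=7652/2361, M5=0
seg 0: a=-2, c=M0/2=0, d=(M1−M0)/(6·1)=-2775/787, b=Δ0−h0·(2M0+M1)/6=8284/787
seg 1: a=5, c=M1/2=-8325/787, d=(M2−M1)/(6·1)=4431/787, b=Δ1−h1·(2M1+M2)/6=-41/787
seg 2: a=0, c=M2/2=4968/787, d=(M3−M2)/(6·2)=-1241/787, b=Δ2−h2·(2M2+M3)/6=-3398/787
seg 3: a=4, c=M3/2=-2478/787, d=(M4−M3)/(6·3)=11260/21249, b=Δ3−h3·(2M3+M4)/6=1582/787
seg 4: a=-4, c=M4/2=3826/2361, d=(M5−M4)/(6·3)=-3826/21249, b=Δ4−h4·(2M4+M5)/6=-2026/787
t_q=31/4 → seg 4, τ=3/4; S=-4+-2026/787·τ+3826/2361·τ²+-3826/21249·τ³=-128317/25184

  seg 0: a=-2 b=8284/787 c=0 d=-2775/787
  seg 1: a=5 b=-41/787 c=-8325/787 d=4431/787
  seg 2: a=0 b=-3398/787 c=4968/787 d=-1241/787
  seg 3: a=4 b=1582/787 c=-2478/787 d=11260/21249
  seg 4: a=-4 b=-2026/787 c=3826/2361 d=-3826/21249
S(31/4) = -128317/25184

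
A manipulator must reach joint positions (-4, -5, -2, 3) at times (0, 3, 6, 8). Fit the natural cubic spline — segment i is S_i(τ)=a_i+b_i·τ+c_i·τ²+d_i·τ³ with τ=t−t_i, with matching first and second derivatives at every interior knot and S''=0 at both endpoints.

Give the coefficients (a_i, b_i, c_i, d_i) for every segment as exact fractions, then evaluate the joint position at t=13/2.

Δ: Δ0=-1/3, Δ1=1, Δ2=5/2
row 1: diag=12, rhs=8; c'=1/4, d'=2/3
row 2: denom=10−3·1/4=37/4; d'=(9−3·2/3)/(37/4)=28/37
back: M2=28/37
back: M1=2/3−1/4·28/37=53/111
M: M0=0, M1=53/111, M2=28/37, M3=0
seg 0: a=-4, c=M0/2=0, d=(M1−M0)/(6·3)=53/1998, b=Δ0−h0·(2M0+M1)/6=-127/222
seg 1: a=-5, c=M1/2=53/222, d=(M2−M1)/(6·3)=31/1998, b=Δ1−h1·(2M1+M2)/6=16/111
seg 2: a=-2, c=M2/2=14/37, d=(M3−M2)/(6·2)=-7/111, b=Δ2−h2·(2M2+M3)/6=443/222
t_q=13/2 → seg 2, τ=1/2; S=-2+443/222·τ+14/37·τ²+-7/111·τ³=-271/296

  seg 0: a=-4 b=-127/222 c=0 d=53/1998
  seg 1: a=-5 b=16/111 c=53/222 d=31/1998
  seg 2: a=-2 b=443/222 c=14/37 d=-7/111
S(13/2) = -271/296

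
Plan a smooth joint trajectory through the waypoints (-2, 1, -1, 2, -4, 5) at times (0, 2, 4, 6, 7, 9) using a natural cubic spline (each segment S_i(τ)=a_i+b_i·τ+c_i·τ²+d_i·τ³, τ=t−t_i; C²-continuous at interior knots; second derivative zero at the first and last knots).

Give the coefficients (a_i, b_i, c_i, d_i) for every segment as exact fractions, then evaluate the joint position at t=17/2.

Δ: Δ0=3/2, Δ1=-1, Δ2=3/2, Δ3=-6, Δ4=9/2
row 1: diag=8, rhs=-15; c'=1/4, d'=-15/8
row 2: denom=8−2·1/4=15/2; d'=(15−2·-15/8)/(15/2)=5/2
row 3: denom=6−2·4/15=82/15; d'=(-45−2·5/2)/(82/15)=-375/41
row 4: denom=6−1·15/82=477/82; d'=(63−1·-375/41)/(477/82)=1972/159
back: M4=1972/159
back: M3=-375/41−15/82·1972/159=-605/53
back: M2=5/2−4/15·-605/53=1763/318
back: M1=-15/8−1/4·1763/318=-1037/318
M: M0=0, M1=-1037/318, M2=1763/318, M3=-605/53, M4=1972/159, M5=0
seg 0: a=-2, c=M0/2=0, d=(M1−M0)/(6·2)=-1037/3816, b=Δ0−h0·(2M0+M1)/6=1234/477
seg 1: a=1, c=M1/2=-1037/636, d=(M2−M1)/(6·2)=350/477, b=Δ1−h1·(2M1+M2)/6=-643/954
seg 2: a=-1, c=M2/2=1763/636, d=(M3−M2)/(6·2)=-5393/3816, b=Δ2−h2·(2M2+M3)/6=1535/954
seg 3: a=2, c=M3/2=-605/106, d=(M4−M3)/(6·1)=3787/954, b=Δ3−h3·(2M3+M4)/6=-2033/477
seg 4: a=-4, c=M4/2=986/159, d=(M5−M4)/(6·2)=-493/477, b=Δ4−h4·(2M4+M5)/6=-3595/954
t_q=17/2 → seg 4, τ=3/2; S=-4+-3595/954·τ+986/159·τ²+-493/477·τ³=1033/1272

  seg 0: a=-2 b=1234/477 c=0 d=-1037/3816
  seg 1: a=1 b=-643/954 c=-1037/636 d=350/477
  seg 2: a=-1 b=1535/954 c=1763/636 d=-5393/3816
  seg 3: a=2 b=-2033/477 c=-605/106 d=3787/954
  seg 4: a=-4 b=-3595/954 c=986/159 d=-493/477
S(17/2) = 1033/1272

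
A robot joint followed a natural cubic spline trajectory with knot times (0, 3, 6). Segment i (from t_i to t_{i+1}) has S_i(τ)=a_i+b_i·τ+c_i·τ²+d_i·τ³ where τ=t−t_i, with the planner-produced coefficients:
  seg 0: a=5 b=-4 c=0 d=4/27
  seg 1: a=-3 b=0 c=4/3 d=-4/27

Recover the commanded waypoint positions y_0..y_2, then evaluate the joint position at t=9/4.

y_0 = S_0(0) = a_0 = 5
y_1 = S_1(0) = a_1 = -3
y_2 = S_1(3) = 5
t_q=9/4 is in segment 0 (τ=9/4); S_0(τ)=-37/16

y_0=5 y_1=-3 y_2=5
S(9/4) = -37/16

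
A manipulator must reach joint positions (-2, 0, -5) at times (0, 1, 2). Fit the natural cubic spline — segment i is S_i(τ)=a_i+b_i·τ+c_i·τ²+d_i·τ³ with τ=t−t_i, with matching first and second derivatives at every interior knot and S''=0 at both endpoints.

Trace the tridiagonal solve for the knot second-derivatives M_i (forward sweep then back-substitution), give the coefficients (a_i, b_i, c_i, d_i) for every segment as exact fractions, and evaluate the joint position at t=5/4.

Δ: Δ0=2, Δ1=-5
row 1: diag=4, rhs=-42; c'=1/4, d'=-21/2
back: M1=-21/2
M: M0=0, M1=-21/2, M2=0
seg 0: a=-2, c=M0/2=0, d=(M1−M0)/(6·1)=-7/4, b=Δ0−h0·(2M0+M1)/6=15/4
seg 1: a=0, c=M1/2=-21/4, d=(M2−M1)/(6·1)=7/4, b=Δ1−h1·(2M1+M2)/6=-3/2
t_q=5/4 → seg 1, τ=1/4; S=0+-3/2·τ+-21/4·τ²+7/4·τ³=-173/256

  seg 0: a=-2 b=15/4 c=0 d=-7/4
  seg 1: a=0 b=-3/2 c=-21/4 d=7/4
S(5/4) = -173/256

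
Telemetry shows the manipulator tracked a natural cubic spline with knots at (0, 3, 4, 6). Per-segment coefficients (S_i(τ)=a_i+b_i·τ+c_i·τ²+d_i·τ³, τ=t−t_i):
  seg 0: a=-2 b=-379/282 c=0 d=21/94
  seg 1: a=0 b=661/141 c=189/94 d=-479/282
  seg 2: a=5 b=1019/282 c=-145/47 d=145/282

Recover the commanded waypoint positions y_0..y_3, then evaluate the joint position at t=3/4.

y_0 = S_0(0) = a_0 = -2
y_1 = S_1(0) = a_1 = 0
y_2 = S_2(0) = a_2 = 5
y_3 = S_2(2) = 4
t_q=3/4 is in segment 0 (τ=3/4); S_0(τ)=-17529/6016

y_0=-2 y_1=0 y_2=5 y_3=4
S(3/4) = -17529/6016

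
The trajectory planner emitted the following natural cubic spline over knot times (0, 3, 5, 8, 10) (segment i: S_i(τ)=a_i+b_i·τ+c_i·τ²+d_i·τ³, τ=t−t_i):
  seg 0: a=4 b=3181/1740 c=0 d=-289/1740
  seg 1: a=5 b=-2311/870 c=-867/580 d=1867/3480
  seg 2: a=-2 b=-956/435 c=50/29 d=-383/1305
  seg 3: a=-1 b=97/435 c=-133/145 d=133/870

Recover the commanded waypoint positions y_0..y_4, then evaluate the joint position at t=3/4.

y_0=4 y_1=5 y_2=-2 y_3=-1 y_4=-3
S(3/4) = 39355/7424

y_0 = S_0(0) = a_0 = 4
y_1 = S_1(0) = a_1 = 5
y_2 = S_2(0) = a_2 = -2
y_3 = S_3(0) = a_3 = -1
y_4 = S_3(2) = -3
t_q=3/4 is in segment 0 (τ=3/4); S_0(τ)=39355/7424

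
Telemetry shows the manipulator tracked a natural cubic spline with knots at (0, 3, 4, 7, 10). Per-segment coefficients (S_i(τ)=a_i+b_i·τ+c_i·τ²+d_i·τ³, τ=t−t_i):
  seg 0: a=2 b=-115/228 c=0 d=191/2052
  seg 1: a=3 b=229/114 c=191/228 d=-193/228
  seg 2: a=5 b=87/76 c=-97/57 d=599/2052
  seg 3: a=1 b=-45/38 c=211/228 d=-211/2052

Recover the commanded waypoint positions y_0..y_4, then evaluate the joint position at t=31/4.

y_0 = S_0(0) = a_0 = 2
y_1 = S_1(0) = a_1 = 3
y_2 = S_2(0) = a_2 = 5
y_3 = S_3(0) = a_3 = 1
y_4 = S_3(3) = 3
t_q=31/4 is in segment 3 (τ=3/4); S_3(τ)=2865/4864

y_0=2 y_1=3 y_2=5 y_3=1 y_4=3
S(31/4) = 2865/4864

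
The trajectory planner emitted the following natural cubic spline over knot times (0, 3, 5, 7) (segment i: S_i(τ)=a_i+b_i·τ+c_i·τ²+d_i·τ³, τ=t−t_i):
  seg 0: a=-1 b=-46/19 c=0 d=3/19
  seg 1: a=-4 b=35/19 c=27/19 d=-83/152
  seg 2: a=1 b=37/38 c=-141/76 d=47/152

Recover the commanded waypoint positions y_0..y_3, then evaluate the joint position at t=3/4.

y_0=-1 y_1=-4 y_2=1 y_3=-2
S(3/4) = -3343/1216

y_0 = S_0(0) = a_0 = -1
y_1 = S_1(0) = a_1 = -4
y_2 = S_2(0) = a_2 = 1
y_3 = S_2(2) = -2
t_q=3/4 is in segment 0 (τ=3/4); S_0(τ)=-3343/1216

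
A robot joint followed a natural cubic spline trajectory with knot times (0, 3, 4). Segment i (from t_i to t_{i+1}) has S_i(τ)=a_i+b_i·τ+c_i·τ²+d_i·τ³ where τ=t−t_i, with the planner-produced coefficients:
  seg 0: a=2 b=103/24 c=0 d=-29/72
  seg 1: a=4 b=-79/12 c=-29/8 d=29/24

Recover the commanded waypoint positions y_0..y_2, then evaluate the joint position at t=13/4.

y_0 = S_0(0) = a_0 = 2
y_1 = S_1(0) = a_1 = 4
y_2 = S_1(1) = -5
t_q=13/4 is in segment 1 (τ=1/4); S_1(τ)=1099/512

y_0=2 y_1=4 y_2=-5
S(13/4) = 1099/512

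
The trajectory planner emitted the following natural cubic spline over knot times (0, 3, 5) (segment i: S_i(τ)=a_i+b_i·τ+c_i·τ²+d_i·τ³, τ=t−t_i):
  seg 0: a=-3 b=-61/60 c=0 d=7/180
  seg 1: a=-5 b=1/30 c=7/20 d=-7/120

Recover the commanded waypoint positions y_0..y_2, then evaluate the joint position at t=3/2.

y_0=-3 y_1=-5 y_2=-4
S(3/2) = -703/160

y_0 = S_0(0) = a_0 = -3
y_1 = S_1(0) = a_1 = -5
y_2 = S_1(2) = -4
t_q=3/2 is in segment 0 (τ=3/2); S_0(τ)=-703/160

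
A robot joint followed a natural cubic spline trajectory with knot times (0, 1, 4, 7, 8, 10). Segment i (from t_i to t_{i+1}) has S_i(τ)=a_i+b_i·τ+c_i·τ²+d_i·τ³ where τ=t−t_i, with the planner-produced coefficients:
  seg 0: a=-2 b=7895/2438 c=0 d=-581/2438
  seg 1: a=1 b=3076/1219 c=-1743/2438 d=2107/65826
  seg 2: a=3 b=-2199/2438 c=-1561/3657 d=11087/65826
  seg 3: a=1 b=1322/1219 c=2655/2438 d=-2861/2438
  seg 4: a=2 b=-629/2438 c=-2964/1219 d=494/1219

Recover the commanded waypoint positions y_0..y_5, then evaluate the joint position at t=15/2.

y_0 = S_0(0) = a_0 = -2
y_1 = S_1(0) = a_1 = 1
y_2 = S_2(0) = a_2 = 3
y_3 = S_3(0) = a_3 = 1
y_4 = S_4(0) = a_4 = 2
y_5 = S_4(2) = -5
t_q=15/2 is in segment 3 (τ=1/2); S_3(τ)=32529/19504

y_0=-2 y_1=1 y_2=3 y_3=1 y_4=2 y_5=-5
S(15/2) = 32529/19504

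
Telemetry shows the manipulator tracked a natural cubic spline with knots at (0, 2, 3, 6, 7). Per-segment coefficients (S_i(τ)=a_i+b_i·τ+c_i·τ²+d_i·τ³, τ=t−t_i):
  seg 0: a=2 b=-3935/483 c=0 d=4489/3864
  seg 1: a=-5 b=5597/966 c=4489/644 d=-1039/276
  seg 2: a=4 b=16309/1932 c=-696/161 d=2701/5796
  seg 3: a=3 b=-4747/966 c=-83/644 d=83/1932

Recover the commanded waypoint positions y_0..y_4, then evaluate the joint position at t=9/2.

y_0 = S_0(0) = a_0 = 2
y_1 = S_1(0) = a_1 = -5
y_2 = S_2(0) = a_2 = 4
y_3 = S_3(0) = a_3 = 3
y_4 = S_3(1) = -2
t_q=9/2 is in segment 2 (τ=3/2); S_2(τ)=43835/5152

y_0=2 y_1=-5 y_2=4 y_3=3 y_4=-2
S(9/2) = 43835/5152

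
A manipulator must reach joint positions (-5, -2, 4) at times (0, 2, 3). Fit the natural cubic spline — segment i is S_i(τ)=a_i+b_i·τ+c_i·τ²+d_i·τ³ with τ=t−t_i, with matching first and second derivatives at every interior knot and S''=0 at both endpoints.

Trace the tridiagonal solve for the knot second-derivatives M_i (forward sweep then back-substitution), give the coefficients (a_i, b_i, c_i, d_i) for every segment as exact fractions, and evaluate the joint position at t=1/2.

Δ: Δ0=3/2, Δ1=6
row 1: diag=6, rhs=27; c'=1/6, d'=9/2
back: M1=9/2
M: M0=0, M1=9/2, M2=0
seg 0: a=-5, c=M0/2=0, d=(M1−M0)/(6·2)=3/8, b=Δ0−h0·(2M0+M1)/6=0
seg 1: a=-2, c=M1/2=9/4, d=(M2−M1)/(6·1)=-3/4, b=Δ1−h1·(2M1+M2)/6=9/2
t_q=1/2 → seg 0, τ=1/2; S=-5+0·τ+0·τ²+3/8·τ³=-317/64

  seg 0: a=-5 b=0 c=0 d=3/8
  seg 1: a=-2 b=9/2 c=9/4 d=-3/4
S(1/2) = -317/64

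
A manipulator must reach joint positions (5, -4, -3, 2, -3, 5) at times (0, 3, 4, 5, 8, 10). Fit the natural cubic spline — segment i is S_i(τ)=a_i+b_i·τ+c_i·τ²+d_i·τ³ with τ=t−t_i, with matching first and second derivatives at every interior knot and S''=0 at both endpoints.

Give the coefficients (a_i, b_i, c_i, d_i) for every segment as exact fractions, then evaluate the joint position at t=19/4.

  seg 0: a=5 b=-8548/2121 c=0 d=2185/19089
  seg 1: a=-4 b=-1993/2121 c=2185/2121 d=643/707
  seg 2: a=-3 b=8164/2121 c=7972/2121 d=-5531/2121
  seg 3: a=2 b=2505/707 c=-8621/2121 d=14813/19089
  seg 4: a=-3 b=76/707 c=2064/707 d=-344/707
S(19/4) = 40765/45248

Δ: Δ0=-3, Δ1=1, Δ2=5, Δ3=-5/3, Δ4=4
row 1: diag=8, rhs=24; c'=1/8, d'=3
row 2: denom=4−1·1/8=31/8; d'=(24−1·3)/(31/8)=168/31
row 3: denom=8−1·8/31=240/31; d'=(-40−1·168/31)/(240/31)=-88/15
row 4: denom=10−3·31/80=707/80; d'=(34−3·-88/15)/(707/80)=4128/707
back: M4=4128/707
back: M3=-88/15−31/80·4128/707=-17242/2121
back: M2=168/31−8/31·-17242/2121=15944/2121
back: M1=3−1/8·15944/2121=4370/2121
M: M0=0, M1=4370/2121, M2=15944/2121, M3=-17242/2121, M4=4128/707, M5=0
seg 0: a=5, c=M0/2=0, d=(M1−M0)/(6·3)=2185/19089, b=Δ0−h0·(2M0+M1)/6=-8548/2121
seg 1: a=-4, c=M1/2=2185/2121, d=(M2−M1)/(6·1)=643/707, b=Δ1−h1·(2M1+M2)/6=-1993/2121
seg 2: a=-3, c=M2/2=7972/2121, d=(M3−M2)/(6·1)=-5531/2121, b=Δ2−h2·(2M2+M3)/6=8164/2121
seg 3: a=2, c=M3/2=-8621/2121, d=(M4−M3)/(6·3)=14813/19089, b=Δ3−h3·(2M3+M4)/6=2505/707
seg 4: a=-3, c=M4/2=2064/707, d=(M5−M4)/(6·2)=-344/707, b=Δ4−h4·(2M4+M5)/6=76/707
t_q=19/4 → seg 2, τ=3/4; S=-3+8164/2121·τ+7972/2121·τ²+-5531/2121·τ³=40765/45248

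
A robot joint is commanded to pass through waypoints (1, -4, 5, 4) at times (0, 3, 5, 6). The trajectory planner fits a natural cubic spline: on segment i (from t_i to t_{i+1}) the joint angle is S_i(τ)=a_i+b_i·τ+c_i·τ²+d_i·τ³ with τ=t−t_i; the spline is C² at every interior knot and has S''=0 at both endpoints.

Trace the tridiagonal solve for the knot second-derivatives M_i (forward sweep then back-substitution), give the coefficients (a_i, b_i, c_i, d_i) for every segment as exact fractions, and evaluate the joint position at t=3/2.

Δ: Δ0=-5/3, Δ1=9/2, Δ2=-1
row 1: diag=10, rhs=37; c'=1/5, d'=37/10
row 2: denom=6−2·1/5=28/5; d'=(-33−2·37/10)/(28/5)=-101/14
back: M2=-101/14
back: M1=37/10−1/5·-101/14=36/7
M: M0=0, M1=36/7, M2=-101/14, M3=0
seg 0: a=1, c=M0/2=0, d=(M1−M0)/(6·3)=2/7, b=Δ0−h0·(2M0+M1)/6=-89/21
seg 1: a=-4, c=M1/2=18/7, d=(M2−M1)/(6·2)=-173/168, b=Δ1−h1·(2M1+M2)/6=73/21
seg 2: a=5, c=M2/2=-101/28, d=(M3−M2)/(6·1)=101/84, b=Δ2−h2·(2M2+M3)/6=59/42
t_q=3/2 → seg 0, τ=3/2; S=1+-89/21·τ+0·τ²+2/7·τ³=-123/28

  seg 0: a=1 b=-89/21 c=0 d=2/7
  seg 1: a=-4 b=73/21 c=18/7 d=-173/168
  seg 2: a=5 b=59/42 c=-101/28 d=101/84
S(3/2) = -123/28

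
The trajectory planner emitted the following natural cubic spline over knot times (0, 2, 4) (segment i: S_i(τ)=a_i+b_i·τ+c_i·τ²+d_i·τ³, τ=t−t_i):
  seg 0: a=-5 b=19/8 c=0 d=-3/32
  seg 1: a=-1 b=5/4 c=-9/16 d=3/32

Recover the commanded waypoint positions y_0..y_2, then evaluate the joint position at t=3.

y_0 = S_0(0) = a_0 = -5
y_1 = S_1(0) = a_1 = -1
y_2 = S_1(2) = 0
t_q=3 is in segment 1 (τ=1); S_1(τ)=-7/32

y_0=-5 y_1=-1 y_2=0
S(3) = -7/32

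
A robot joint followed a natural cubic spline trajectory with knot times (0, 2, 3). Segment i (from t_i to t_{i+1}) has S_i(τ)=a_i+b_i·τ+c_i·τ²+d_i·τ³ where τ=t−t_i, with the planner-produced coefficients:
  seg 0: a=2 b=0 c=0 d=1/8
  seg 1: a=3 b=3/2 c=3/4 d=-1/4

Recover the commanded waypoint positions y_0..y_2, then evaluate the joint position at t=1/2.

y_0 = S_0(0) = a_0 = 2
y_1 = S_1(0) = a_1 = 3
y_2 = S_1(1) = 5
t_q=1/2 is in segment 0 (τ=1/2); S_0(τ)=129/64

y_0=2 y_1=3 y_2=5
S(1/2) = 129/64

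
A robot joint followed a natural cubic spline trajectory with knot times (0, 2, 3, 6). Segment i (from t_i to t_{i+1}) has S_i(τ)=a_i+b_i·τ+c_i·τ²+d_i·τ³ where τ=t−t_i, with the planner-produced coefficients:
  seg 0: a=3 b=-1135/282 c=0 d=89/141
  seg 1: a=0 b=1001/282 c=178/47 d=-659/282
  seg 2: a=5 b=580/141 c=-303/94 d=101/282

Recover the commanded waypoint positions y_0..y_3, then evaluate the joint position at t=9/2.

y_0=3 y_1=0 y_2=5 y_3=-2
S(9/2) = 3855/752

y_0 = S_0(0) = a_0 = 3
y_1 = S_1(0) = a_1 = 0
y_2 = S_2(0) = a_2 = 5
y_3 = S_2(3) = -2
t_q=9/2 is in segment 2 (τ=3/2); S_2(τ)=3855/752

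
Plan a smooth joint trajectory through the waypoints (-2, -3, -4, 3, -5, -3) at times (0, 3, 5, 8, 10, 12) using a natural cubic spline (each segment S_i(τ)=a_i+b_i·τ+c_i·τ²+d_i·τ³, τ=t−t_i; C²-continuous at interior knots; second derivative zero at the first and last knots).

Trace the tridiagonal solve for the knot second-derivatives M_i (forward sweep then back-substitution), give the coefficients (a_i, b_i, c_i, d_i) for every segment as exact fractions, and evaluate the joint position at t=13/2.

Δ: Δ0=-1/3, Δ1=-1/2, Δ2=7/3, Δ3=-4, Δ4=1
row 1: diag=10, rhs=-1; c'=1/5, d'=-1/10
row 2: denom=10−2·1/5=48/5; d'=(17−2·-1/10)/(48/5)=43/24
row 3: denom=10−3·5/16=145/16; d'=(-38−3·43/24)/(145/16)=-694/145
row 4: denom=8−2·32/145=1096/145; d'=(30−2·-694/145)/(1096/145)=2869/548
back: M4=2869/548
back: M3=-694/145−32/145·2869/548=-814/137
back: M2=43/24−5/16·-814/137=2999/822
back: M1=-1/10−1/5·2999/822=-341/411
M: M0=0, M1=-341/411, M2=2999/822, M3=-814/137, M4=2869/548, M5=0
seg 0: a=-2, c=M0/2=0, d=(M1−M0)/(6·3)=-341/7398, b=Δ0−h0·(2M0+M1)/6=67/822
seg 1: a=-3, c=M1/2=-341/822, d=(M2−M1)/(6·2)=409/1096, b=Δ1−h1·(2M1+M2)/6=-478/411
seg 2: a=-4, c=M2/2=2999/1644, d=(M3−M2)/(6·3)=-7883/14796, b=Δ2−h2·(2M2+M3)/6=1361/822
seg 3: a=3, c=M3/2=-407/137, d=(M4−M3)/(6·2)=6125/6576, b=Δ3−h3·(2M3+M4)/6=-2933/1644
seg 4: a=-5, c=M4/2=2869/1096, d=(M5−M4)/(6·2)=-2869/6576, b=Δ4−h4·(2M4+M5)/6=-2047/822
t_q=13/2 → seg 2, τ=3/2; S=-4+1361/822·τ+2999/1644·τ²+-7883/14796·τ³=3463/4384

  seg 0: a=-2 b=67/822 c=0 d=-341/7398
  seg 1: a=-3 b=-478/411 c=-341/822 d=409/1096
  seg 2: a=-4 b=1361/822 c=2999/1644 d=-7883/14796
  seg 3: a=3 b=-2933/1644 c=-407/137 d=6125/6576
  seg 4: a=-5 b=-2047/822 c=2869/1096 d=-2869/6576
S(13/2) = 3463/4384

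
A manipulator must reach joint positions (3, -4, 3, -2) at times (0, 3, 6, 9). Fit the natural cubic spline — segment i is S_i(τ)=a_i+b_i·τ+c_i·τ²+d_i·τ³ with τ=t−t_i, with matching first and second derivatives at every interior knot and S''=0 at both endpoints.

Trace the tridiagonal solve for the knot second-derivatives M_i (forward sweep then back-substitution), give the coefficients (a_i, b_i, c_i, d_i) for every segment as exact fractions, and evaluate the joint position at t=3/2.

Δ: Δ0=-7/3, Δ1=7/3, Δ2=-5/3
row 1: diag=12, rhs=28; c'=1/4, d'=7/3
row 2: denom=12−3·1/4=45/4; d'=(-24−3·7/3)/(45/4)=-124/45
back: M2=-124/45
back: M1=7/3−1/4·-124/45=136/45
M: M0=0, M1=136/45, M2=-124/45, M3=0
seg 0: a=3, c=M0/2=0, d=(M1−M0)/(6·3)=68/405, b=Δ0−h0·(2M0+M1)/6=-173/45
seg 1: a=-4, c=M1/2=68/45, d=(M2−M1)/(6·3)=-26/81, b=Δ1−h1·(2M1+M2)/6=31/45
seg 2: a=3, c=M2/2=-62/45, d=(M3−M2)/(6·3)=62/405, b=Δ2−h2·(2M2+M3)/6=49/45
t_q=3/2 → seg 0, τ=3/2; S=3+-173/45·τ+0·τ²+68/405·τ³=-11/5

  seg 0: a=3 b=-173/45 c=0 d=68/405
  seg 1: a=-4 b=31/45 c=68/45 d=-26/81
  seg 2: a=3 b=49/45 c=-62/45 d=62/405
S(3/2) = -11/5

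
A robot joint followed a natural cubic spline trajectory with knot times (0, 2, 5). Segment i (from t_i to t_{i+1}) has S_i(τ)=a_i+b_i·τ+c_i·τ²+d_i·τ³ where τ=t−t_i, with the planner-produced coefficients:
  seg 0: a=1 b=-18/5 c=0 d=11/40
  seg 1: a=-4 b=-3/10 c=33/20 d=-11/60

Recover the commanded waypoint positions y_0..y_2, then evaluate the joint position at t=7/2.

y_0 = S_0(0) = a_0 = 1
y_1 = S_1(0) = a_1 = -4
y_2 = S_1(3) = 5
t_q=7/2 is in segment 1 (τ=3/2); S_1(τ)=-217/160

y_0=1 y_1=-4 y_2=5
S(7/2) = -217/160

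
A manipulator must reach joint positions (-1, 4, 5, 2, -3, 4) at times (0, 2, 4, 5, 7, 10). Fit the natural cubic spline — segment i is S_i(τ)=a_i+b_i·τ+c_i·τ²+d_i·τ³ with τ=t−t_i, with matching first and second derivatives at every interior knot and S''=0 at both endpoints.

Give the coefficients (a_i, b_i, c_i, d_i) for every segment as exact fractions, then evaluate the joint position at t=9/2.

Δ: Δ0=5/2, Δ1=1/2, Δ2=-3, Δ3=-5/2, Δ4=7/3
row 1: diag=8, rhs=-12; c'=1/4, d'=-3/2
row 2: denom=6−2·1/4=11/2; d'=(-21−2·-3/2)/(11/2)=-36/11
row 3: denom=6−1·2/11=64/11; d'=(3−1·-36/11)/(64/11)=69/64
row 4: denom=10−2·11/32=149/16; d'=(29−2·69/64)/(149/16)=859/298
back: M4=859/298
back: M3=69/64−11/32·859/298=13/149
back: M2=-36/11−2/11·13/149=-490/149
back: M1=-3/2−1/4·-490/149=-101/149
M: M0=0, M1=-101/149, M2=-490/149, M3=13/149, M4=859/298, M5=0
seg 0: a=-1, c=M0/2=0, d=(M1−M0)/(6·2)=-101/1788, b=Δ0−h0·(2M0+M1)/6=2437/894
seg 1: a=4, c=M1/2=-101/298, d=(M2−M1)/(6·2)=-389/1788, b=Δ1−h1·(2M1+M2)/6=1831/894
seg 2: a=5, c=M2/2=-245/149, d=(M3−M2)/(6·1)=503/894, b=Δ2−h2·(2M2+M3)/6=-1715/894
seg 3: a=2, c=M3/2=13/298, d=(M4−M3)/(6·2)=833/3576, b=Δ3−h3·(2M3+M4)/6=-1573/447
seg 4: a=-3, c=M4/2=859/596, d=(M5−M4)/(6·3)=-859/5364, b=Δ4−h4·(2M4+M5)/6=-491/894
t_q=9/2 → seg 2, τ=1/2; S=5+-1715/894·τ+-245/149·τ²+503/894·τ³=8821/2384

  seg 0: a=-1 b=2437/894 c=0 d=-101/1788
  seg 1: a=4 b=1831/894 c=-101/298 d=-389/1788
  seg 2: a=5 b=-1715/894 c=-245/149 d=503/894
  seg 3: a=2 b=-1573/447 c=13/298 d=833/3576
  seg 4: a=-3 b=-491/894 c=859/596 d=-859/5364
S(9/2) = 8821/2384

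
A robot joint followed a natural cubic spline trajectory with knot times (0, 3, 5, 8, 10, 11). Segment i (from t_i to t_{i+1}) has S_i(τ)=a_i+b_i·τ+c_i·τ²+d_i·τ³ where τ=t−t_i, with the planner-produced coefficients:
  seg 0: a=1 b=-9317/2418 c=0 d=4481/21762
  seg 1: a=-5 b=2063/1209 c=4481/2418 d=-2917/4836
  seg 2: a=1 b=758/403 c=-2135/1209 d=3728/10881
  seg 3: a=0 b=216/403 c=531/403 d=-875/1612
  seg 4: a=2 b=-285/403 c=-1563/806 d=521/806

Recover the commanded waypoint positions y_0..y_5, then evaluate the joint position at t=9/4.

y_0 = S_0(0) = a_0 = 1
y_1 = S_1(0) = a_1 = -5
y_2 = S_2(0) = a_2 = 1
y_3 = S_3(0) = a_3 = 0
y_4 = S_4(0) = a_4 = 2
y_5 = S_4(1) = 0
t_q=9/4 is in segment 0 (τ=9/4); S_0(τ)=-274645/51584

y_0=1 y_1=-5 y_2=1 y_3=0 y_4=2 y_5=0
S(9/4) = -274645/51584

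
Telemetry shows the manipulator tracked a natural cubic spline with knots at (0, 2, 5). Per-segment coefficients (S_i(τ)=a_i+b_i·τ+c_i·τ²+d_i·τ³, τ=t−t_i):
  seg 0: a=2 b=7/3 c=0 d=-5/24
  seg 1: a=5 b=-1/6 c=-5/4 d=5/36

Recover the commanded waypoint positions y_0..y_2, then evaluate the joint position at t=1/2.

y_0=2 y_1=5 y_2=-3
S(1/2) = 201/64

y_0 = S_0(0) = a_0 = 2
y_1 = S_1(0) = a_1 = 5
y_2 = S_1(3) = -3
t_q=1/2 is in segment 0 (τ=1/2); S_0(τ)=201/64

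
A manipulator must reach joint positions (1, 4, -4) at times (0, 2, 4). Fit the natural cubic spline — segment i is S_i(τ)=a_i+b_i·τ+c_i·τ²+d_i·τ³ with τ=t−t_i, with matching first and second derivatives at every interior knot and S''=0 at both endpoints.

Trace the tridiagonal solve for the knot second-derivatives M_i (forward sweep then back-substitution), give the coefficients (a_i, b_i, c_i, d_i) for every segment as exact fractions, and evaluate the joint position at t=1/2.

  seg 0: a=1 b=23/8 c=0 d=-11/32
  seg 1: a=4 b=-5/4 c=-33/16 d=11/32
S(1/2) = 613/256

Δ: Δ0=3/2, Δ1=-4
row 1: diag=8, rhs=-33; c'=1/4, d'=-33/8
back: M1=-33/8
M: M0=0, M1=-33/8, M2=0
seg 0: a=1, c=M0/2=0, d=(M1−M0)/(6·2)=-11/32, b=Δ0−h0·(2M0+M1)/6=23/8
seg 1: a=4, c=M1/2=-33/16, d=(M2−M1)/(6·2)=11/32, b=Δ1−h1·(2M1+M2)/6=-5/4
t_q=1/2 → seg 0, τ=1/2; S=1+23/8·τ+0·τ²+-11/32·τ³=613/256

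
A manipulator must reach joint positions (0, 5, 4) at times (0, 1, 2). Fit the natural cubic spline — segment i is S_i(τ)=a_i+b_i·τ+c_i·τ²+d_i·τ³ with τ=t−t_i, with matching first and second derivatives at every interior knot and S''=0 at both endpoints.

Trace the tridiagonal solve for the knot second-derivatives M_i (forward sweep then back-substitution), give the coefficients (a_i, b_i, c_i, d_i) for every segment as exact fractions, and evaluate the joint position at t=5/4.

  seg 0: a=0 b=13/2 c=0 d=-3/2
  seg 1: a=5 b=2 c=-9/2 d=3/2
S(5/4) = 671/128

Δ: Δ0=5, Δ1=-1
row 1: diag=4, rhs=-36; c'=1/4, d'=-9
back: M1=-9
M: M0=0, M1=-9, M2=0
seg 0: a=0, c=M0/2=0, d=(M1−M0)/(6·1)=-3/2, b=Δ0−h0·(2M0+M1)/6=13/2
seg 1: a=5, c=M1/2=-9/2, d=(M2−M1)/(6·1)=3/2, b=Δ1−h1·(2M1+M2)/6=2
t_q=5/4 → seg 1, τ=1/4; S=5+2·τ+-9/2·τ²+3/2·τ³=671/128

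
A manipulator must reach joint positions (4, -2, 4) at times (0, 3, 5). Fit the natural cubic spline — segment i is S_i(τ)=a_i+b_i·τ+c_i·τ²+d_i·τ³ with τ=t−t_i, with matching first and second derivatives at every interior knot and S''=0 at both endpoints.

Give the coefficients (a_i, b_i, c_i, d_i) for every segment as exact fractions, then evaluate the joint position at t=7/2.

  seg 0: a=4 b=-7/2 c=0 d=1/6
  seg 1: a=-2 b=1 c=3/2 d=-1/4
S(7/2) = -37/32

Δ: Δ0=-2, Δ1=3
row 1: diag=10, rhs=30; c'=1/5, d'=3
back: M1=3
M: M0=0, M1=3, M2=0
seg 0: a=4, c=M0/2=0, d=(M1−M0)/(6·3)=1/6, b=Δ0−h0·(2M0+M1)/6=-7/2
seg 1: a=-2, c=M1/2=3/2, d=(M2−M1)/(6·2)=-1/4, b=Δ1−h1·(2M1+M2)/6=1
t_q=7/2 → seg 1, τ=1/2; S=-2+1·τ+3/2·τ²+-1/4·τ³=-37/32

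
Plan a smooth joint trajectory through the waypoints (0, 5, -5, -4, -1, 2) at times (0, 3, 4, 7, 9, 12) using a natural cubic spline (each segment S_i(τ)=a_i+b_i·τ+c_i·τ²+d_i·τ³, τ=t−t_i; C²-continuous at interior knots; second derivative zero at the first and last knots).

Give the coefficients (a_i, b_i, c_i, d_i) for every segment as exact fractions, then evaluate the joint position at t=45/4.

Δ: Δ0=5/3, Δ1=-10, Δ2=1/3, Δ3=3/2, Δ4=1
row 1: diag=8, rhs=-70; c'=1/8, d'=-35/4
row 2: denom=8−1·1/8=63/8; d'=(62−1·-35/4)/(63/8)=566/63
row 3: denom=10−3·8/21=62/7; d'=(7−3·566/63)/(62/7)=-419/186
row 4: denom=10−2·7/31=296/31; d'=(-3−2·-419/186)/(296/31)=35/222
back: M4=35/222
back: M3=-419/186−7/31·35/222=-254/111
back: M2=566/63−8/21·-254/111=1094/111
back: M1=-35/4−1/8·1094/111=-1108/111
M: M0=0, M1=-1108/111, M2=1094/111, M3=-254/111, M4=35/222, M5=0
seg 0: a=0, c=M0/2=0, d=(M1−M0)/(6·3)=-554/999, b=Δ0−h0·(2M0+M1)/6=739/111
seg 1: a=5, c=M1/2=-554/111, d=(M2−M1)/(6·1)=367/111, b=Δ1−h1·(2M1+M2)/6=-923/111
seg 2: a=-5, c=M2/2=547/111, d=(M3−M2)/(6·3)=-674/999, b=Δ2−h2·(2M2+M3)/6=-310/37
seg 3: a=-4, c=M3/2=-127/111, d=(M4−M3)/(6·2)=181/888, b=Δ3−h3·(2M3+M4)/6=110/37
seg 4: a=-1, c=M4/2=35/444, d=(M5−M4)/(6·3)=-35/3996, b=Δ4−h4·(2M4+M5)/6=187/222
t_q=45/4 → seg 4, τ=9/4; S=-1+187/222·τ+35/444·τ²+-35/3996·τ³=11315/9472

  seg 0: a=0 b=739/111 c=0 d=-554/999
  seg 1: a=5 b=-923/111 c=-554/111 d=367/111
  seg 2: a=-5 b=-310/37 c=547/111 d=-674/999
  seg 3: a=-4 b=110/37 c=-127/111 d=181/888
  seg 4: a=-1 b=187/222 c=35/444 d=-35/3996
S(45/4) = 11315/9472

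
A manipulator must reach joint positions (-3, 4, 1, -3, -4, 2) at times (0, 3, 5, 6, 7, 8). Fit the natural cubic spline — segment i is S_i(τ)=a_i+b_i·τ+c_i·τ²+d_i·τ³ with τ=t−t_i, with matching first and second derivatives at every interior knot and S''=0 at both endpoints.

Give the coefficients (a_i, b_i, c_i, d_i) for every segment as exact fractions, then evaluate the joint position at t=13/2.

Δ: Δ0=7/3, Δ1=-3/2, Δ2=-4, Δ3=-1, Δ4=6
row 1: diag=10, rhs=-23; c'=1/5, d'=-23/10
row 2: denom=6−2·1/5=28/5; d'=(-15−2·-23/10)/(28/5)=-13/7
row 3: denom=4−1·5/28=107/28; d'=(18−1·-13/7)/(107/28)=556/107
row 4: denom=4−1·28/107=400/107; d'=(42−1·556/107)/(400/107)=1969/200
back: M4=1969/200
back: M3=556/107−28/107·1969/200=131/50
back: M2=-13/7−5/28·131/50=-93/40
back: M1=-23/10−1/5·-93/40=-367/200
M: M0=0, M1=-367/200, M2=-93/40, M3=131/50, M4=1969/200, M5=0
seg 0: a=-3, c=M0/2=0, d=(M1−M0)/(6·3)=-367/3600, b=Δ0−h0·(2M0+M1)/6=3901/1200
seg 1: a=4, c=M1/2=-367/400, d=(M2−M1)/(6·2)=-49/1200, b=Δ1−h1·(2M1+M2)/6=299/600
seg 2: a=1, c=M2/2=-93/80, d=(M3−M2)/(6·1)=989/1200, b=Δ2−h2·(2M2+M3)/6=-2197/600
seg 3: a=-3, c=M3/2=131/100, d=(M4−M3)/(6·1)=289/240, b=Δ3−h3·(2M3+M4)/6=-4217/1200
seg 4: a=-4, c=M4/2=1969/400, d=(M5−M4)/(6·1)=-1969/1200, b=Δ4−h4·(2M4+M5)/6=1631/600
t_q=13/2 → seg 3, τ=1/2; S=-3+-4217/1200·τ+131/100·τ²+289/240·τ³=-13693/3200

  seg 0: a=-3 b=3901/1200 c=0 d=-367/3600
  seg 1: a=4 b=299/600 c=-367/400 d=-49/1200
  seg 2: a=1 b=-2197/600 c=-93/80 d=989/1200
  seg 3: a=-3 b=-4217/1200 c=131/100 d=289/240
  seg 4: a=-4 b=1631/600 c=1969/400 d=-1969/1200
S(13/2) = -13693/3200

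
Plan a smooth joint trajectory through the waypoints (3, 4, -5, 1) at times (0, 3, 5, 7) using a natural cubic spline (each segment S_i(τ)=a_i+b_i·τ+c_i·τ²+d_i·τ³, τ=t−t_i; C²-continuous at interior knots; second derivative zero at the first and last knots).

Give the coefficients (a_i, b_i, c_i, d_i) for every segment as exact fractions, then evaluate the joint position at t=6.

Δ: Δ0=1/3, Δ1=-9/2, Δ2=3
row 1: diag=10, rhs=-29; c'=1/5, d'=-29/10
row 2: denom=8−2·1/5=38/5; d'=(45−2·-29/10)/(38/5)=127/19
back: M2=127/19
back: M1=-29/10−1/5·127/19=-161/38
M: M0=0, M1=-161/38, M2=127/19, M3=0
seg 0: a=3, c=M0/2=0, d=(M1−M0)/(6·3)=-161/684, b=Δ0−h0·(2M0+M1)/6=559/228
seg 1: a=4, c=M1/2=-161/76, d=(M2−M1)/(6·2)=415/456, b=Δ1−h1·(2M1+M2)/6=-445/114
seg 2: a=-5, c=M2/2=127/38, d=(M3−M2)/(6·2)=-127/228, b=Δ2−h2·(2M2+M3)/6=-83/57
t_q=6 → seg 2, τ=1; S=-5+-83/57·τ+127/38·τ²+-127/228·τ³=-279/76

  seg 0: a=3 b=559/228 c=0 d=-161/684
  seg 1: a=4 b=-445/114 c=-161/76 d=415/456
  seg 2: a=-5 b=-83/57 c=127/38 d=-127/228
S(6) = -279/76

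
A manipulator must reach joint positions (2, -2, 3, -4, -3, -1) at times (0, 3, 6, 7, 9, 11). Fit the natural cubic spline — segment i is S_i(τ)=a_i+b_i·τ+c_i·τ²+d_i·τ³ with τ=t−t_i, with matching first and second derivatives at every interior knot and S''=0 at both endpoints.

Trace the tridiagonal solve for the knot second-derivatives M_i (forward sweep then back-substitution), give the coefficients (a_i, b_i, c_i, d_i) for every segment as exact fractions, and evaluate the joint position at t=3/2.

  seg 0: a=2 b=-12035/3732 c=0 d=2353/11196
  seg 1: a=-2 b=4571/1866 c=2353/1244 d=-8033/11196
  seg 2: a=3 b=-20801/3732 c=-1420/311 d=11717/3732
  seg 3: a=-4 b=-9865/1866 c=6037/1244 d=-7313/7464
  seg 4: a=-3 b=2209/933 c=-319/311 d=319/1866
S(3/2) = -21177/9952

Δ: Δ0=-4/3, Δ1=5/3, Δ2=-7, Δ3=1/2, Δ4=1
row 1: diag=12, rhs=18; c'=1/4, d'=3/2
row 2: denom=8−3·1/4=29/4; d'=(-52−3·3/2)/(29/4)=-226/29
row 3: denom=6−1·4/29=170/29; d'=(45−1·-226/29)/(170/29)=1531/170
row 4: denom=8−2·29/85=622/85; d'=(3−2·1531/170)/(622/85)=-638/311
back: M4=-638/311
back: M3=1531/170−29/85·-638/311=6037/622
back: M2=-226/29−4/29·6037/622=-2840/311
back: M1=3/2−1/4·-2840/311=2353/622
M: M0=0, M1=2353/622, M2=-2840/311, M3=6037/622, M4=-638/311, M5=0
seg 0: a=2, c=M0/2=0, d=(M1−M0)/(6·3)=2353/11196, b=Δ0−h0·(2M0+M1)/6=-12035/3732
seg 1: a=-2, c=M1/2=2353/1244, d=(M2−M1)/(6·3)=-8033/11196, b=Δ1−h1·(2M1+M2)/6=4571/1866
seg 2: a=3, c=M2/2=-1420/311, d=(M3−M2)/(6·1)=11717/3732, b=Δ2−h2·(2M2+M3)/6=-20801/3732
seg 3: a=-4, c=M3/2=6037/1244, d=(M4−M3)/(6·2)=-7313/7464, b=Δ3−h3·(2M3+M4)/6=-9865/1866
seg 4: a=-3, c=M4/2=-319/311, d=(M5−M4)/(6·2)=319/1866, b=Δ4−h4·(2M4+M5)/6=2209/933
t_q=3/2 → seg 0, τ=3/2; S=2+-12035/3732·τ+0·τ²+2353/11196·τ³=-21177/9952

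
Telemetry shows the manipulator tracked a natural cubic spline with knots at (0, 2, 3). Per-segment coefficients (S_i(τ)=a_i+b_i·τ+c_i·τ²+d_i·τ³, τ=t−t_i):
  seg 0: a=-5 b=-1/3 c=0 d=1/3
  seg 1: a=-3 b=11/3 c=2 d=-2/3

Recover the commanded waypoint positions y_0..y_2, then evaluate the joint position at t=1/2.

y_0=-5 y_1=-3 y_2=2
S(1/2) = -41/8

y_0 = S_0(0) = a_0 = -5
y_1 = S_1(0) = a_1 = -3
y_2 = S_1(1) = 2
t_q=1/2 is in segment 0 (τ=1/2); S_0(τ)=-41/8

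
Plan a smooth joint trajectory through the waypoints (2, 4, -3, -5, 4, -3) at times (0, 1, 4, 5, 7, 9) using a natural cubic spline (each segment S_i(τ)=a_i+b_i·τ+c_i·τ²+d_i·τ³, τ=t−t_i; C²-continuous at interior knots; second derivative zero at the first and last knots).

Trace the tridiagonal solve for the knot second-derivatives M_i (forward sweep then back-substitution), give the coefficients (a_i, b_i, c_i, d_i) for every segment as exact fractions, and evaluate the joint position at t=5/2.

  seg 0: a=2 b=4532/1767 c=0 d=-998/1767
  seg 1: a=4 b=1538/1767 c=-998/589 d=123/589
  seg 2: a=-3 b=-6463/1767 c=109/589 d=2602/1767
  seg 3: a=-5 b=1997/1767 c=2711/589 d=-20623/14136
  seg 4: a=4 b=7189/3534 c=-9779/2356 d=9779/14136
S(5/2) = 10357/4712

Δ: Δ0=2, Δ1=-7/3, Δ2=-2, Δ3=9/2, Δ4=-7/2
row 1: diag=8, rhs=-26; c'=3/8, d'=-13/4
row 2: denom=8−3·3/8=55/8; d'=(2−3·-13/4)/(55/8)=94/55
row 3: denom=6−1·8/55=322/55; d'=(39−1·94/55)/(322/55)=293/46
row 4: denom=8−2·55/161=1178/161; d'=(-48−2·293/46)/(1178/161)=-9779/1178
back: M4=-9779/1178
back: M3=293/46−55/161·-9779/1178=5422/589
back: M2=94/55−8/55·5422/589=218/589
back: M1=-13/4−3/8·218/589=-1996/589
M: M0=0, M1=-1996/589, M2=218/589, M3=5422/589, M4=-9779/1178, M5=0
seg 0: a=2, c=M0/2=0, d=(M1−M0)/(6·1)=-998/1767, b=Δ0−h0·(2M0+M1)/6=4532/1767
seg 1: a=4, c=M1/2=-998/589, d=(M2−M1)/(6·3)=123/589, b=Δ1−h1·(2M1+M2)/6=1538/1767
seg 2: a=-3, c=M2/2=109/589, d=(M3−M2)/(6·1)=2602/1767, b=Δ2−h2·(2M2+M3)/6=-6463/1767
seg 3: a=-5, c=M3/2=2711/589, d=(M4−M3)/(6·2)=-20623/14136, b=Δ3−h3·(2M3+M4)/6=1997/1767
seg 4: a=4, c=M4/2=-9779/2356, d=(M5−M4)/(6·2)=9779/14136, b=Δ4−h4·(2M4+M5)/6=7189/3534
t_q=5/2 → seg 1, τ=3/2; S=4+1538/1767·τ+-998/589·τ²+123/589·τ³=10357/4712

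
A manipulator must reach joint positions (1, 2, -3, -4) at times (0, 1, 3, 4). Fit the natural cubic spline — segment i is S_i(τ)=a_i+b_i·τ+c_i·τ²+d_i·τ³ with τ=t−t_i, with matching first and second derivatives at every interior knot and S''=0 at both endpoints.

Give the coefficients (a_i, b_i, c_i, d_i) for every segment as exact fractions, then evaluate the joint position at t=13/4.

Δ: Δ0=1, Δ1=-5/2, Δ2=-1
row 1: diag=6, rhs=-21; c'=1/3, d'=-7/2
row 2: denom=6−2·1/3=16/3; d'=(9−2·-7/2)/(16/3)=3
back: M2=3
back: M1=-7/2−1/3·3=-9/2
M: M0=0, M1=-9/2, M2=3, M3=0
seg 0: a=1, c=M0/2=0, d=(M1−M0)/(6·1)=-3/4, b=Δ0−h0·(2M0+M1)/6=7/4
seg 1: a=2, c=M1/2=-9/4, d=(M2−M1)/(6·2)=5/8, b=Δ1−h1·(2M1+M2)/6=-1/2
seg 2: a=-3, c=M2/2=3/2, d=(M3−M2)/(6·1)=-1/2, b=Δ2−h2·(2M2+M3)/6=-2
t_q=13/4 → seg 2, τ=1/4; S=-3+-2·τ+3/2·τ²+-1/2·τ³=-437/128

  seg 0: a=1 b=7/4 c=0 d=-3/4
  seg 1: a=2 b=-1/2 c=-9/4 d=5/8
  seg 2: a=-3 b=-2 c=3/2 d=-1/2
S(13/4) = -437/128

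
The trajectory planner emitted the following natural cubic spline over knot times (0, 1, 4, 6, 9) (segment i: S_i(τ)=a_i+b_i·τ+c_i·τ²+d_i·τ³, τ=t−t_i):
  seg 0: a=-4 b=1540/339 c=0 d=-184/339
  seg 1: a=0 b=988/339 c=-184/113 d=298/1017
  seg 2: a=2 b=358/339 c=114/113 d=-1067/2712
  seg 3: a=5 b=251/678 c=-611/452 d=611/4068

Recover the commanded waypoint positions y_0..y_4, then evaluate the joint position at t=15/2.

y_0 = S_0(0) = a_0 = -4
y_1 = S_1(0) = a_1 = 0
y_2 = S_2(0) = a_2 = 2
y_3 = S_3(0) = a_3 = 5
y_4 = S_3(3) = -2
t_q=15/2 is in segment 3 (τ=3/2); S_3(τ)=10923/3616

y_0=-4 y_1=0 y_2=2 y_3=5 y_4=-2
S(15/2) = 10923/3616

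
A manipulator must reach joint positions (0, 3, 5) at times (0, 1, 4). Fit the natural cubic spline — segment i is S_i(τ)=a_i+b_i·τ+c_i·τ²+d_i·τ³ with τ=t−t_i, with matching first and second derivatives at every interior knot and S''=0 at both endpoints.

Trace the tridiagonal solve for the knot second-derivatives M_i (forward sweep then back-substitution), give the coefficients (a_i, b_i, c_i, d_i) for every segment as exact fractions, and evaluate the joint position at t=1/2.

Δ: Δ0=3, Δ1=2/3
row 1: diag=8, rhs=-14; c'=3/8, d'=-7/4
back: M1=-7/4
M: M0=0, M1=-7/4, M2=0
seg 0: a=0, c=M0/2=0, d=(M1−M0)/(6·1)=-7/24, b=Δ0−h0·(2M0+M1)/6=79/24
seg 1: a=3, c=M1/2=-7/8, d=(M2−M1)/(6·3)=7/72, b=Δ1−h1·(2M1+M2)/6=29/12
t_q=1/2 → seg 0, τ=1/2; S=0+79/24·τ+0·τ²+-7/24·τ³=103/64

  seg 0: a=0 b=79/24 c=0 d=-7/24
  seg 1: a=3 b=29/12 c=-7/8 d=7/72
S(1/2) = 103/64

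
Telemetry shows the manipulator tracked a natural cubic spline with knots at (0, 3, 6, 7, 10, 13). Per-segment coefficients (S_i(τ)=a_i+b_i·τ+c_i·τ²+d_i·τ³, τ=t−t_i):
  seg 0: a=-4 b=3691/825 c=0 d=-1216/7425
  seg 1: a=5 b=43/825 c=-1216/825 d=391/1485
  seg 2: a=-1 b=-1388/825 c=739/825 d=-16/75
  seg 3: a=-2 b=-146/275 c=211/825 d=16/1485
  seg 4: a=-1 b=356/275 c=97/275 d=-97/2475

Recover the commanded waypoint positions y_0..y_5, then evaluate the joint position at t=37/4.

y_0 = S_0(0) = a_0 = -4
y_1 = S_1(0) = a_1 = 5
y_2 = S_2(0) = a_2 = -1
y_3 = S_3(0) = a_3 = -2
y_4 = S_4(0) = a_4 = -1
y_5 = S_4(3) = 5
t_q=37/4 is in segment 3 (τ=9/4); S_3(τ)=-7819/4400

y_0=-4 y_1=5 y_2=-1 y_3=-2 y_4=-1 y_5=5
S(37/4) = -7819/4400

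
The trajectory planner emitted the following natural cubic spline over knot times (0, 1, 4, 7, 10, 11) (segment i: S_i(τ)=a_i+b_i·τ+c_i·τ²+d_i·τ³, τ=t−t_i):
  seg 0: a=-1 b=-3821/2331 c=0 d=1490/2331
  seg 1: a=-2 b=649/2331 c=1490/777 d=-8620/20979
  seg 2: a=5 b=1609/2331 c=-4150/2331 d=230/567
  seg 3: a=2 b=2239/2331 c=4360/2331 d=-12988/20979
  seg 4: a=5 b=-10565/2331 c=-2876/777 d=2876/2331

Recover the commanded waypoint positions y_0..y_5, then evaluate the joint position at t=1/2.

y_0 = S_0(0) = a_0 = -1
y_1 = S_1(0) = a_1 = -2
y_2 = S_2(0) = a_2 = 5
y_3 = S_3(0) = a_3 = 2
y_4 = S_4(0) = a_4 = 5
y_5 = S_4(1) = -2
t_q=1/2 is in segment 0 (τ=1/2); S_0(τ)=-5407/3108

y_0=-1 y_1=-2 y_2=5 y_3=2 y_4=5 y_5=-2
S(1/2) = -5407/3108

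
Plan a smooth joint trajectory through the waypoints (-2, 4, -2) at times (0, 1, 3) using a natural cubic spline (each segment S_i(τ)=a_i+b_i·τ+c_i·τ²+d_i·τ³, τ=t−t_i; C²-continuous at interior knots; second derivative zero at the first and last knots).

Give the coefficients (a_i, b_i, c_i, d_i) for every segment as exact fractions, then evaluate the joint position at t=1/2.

  seg 0: a=-2 b=15/2 c=0 d=-3/2
  seg 1: a=4 b=3 c=-9/2 d=3/4
S(1/2) = 25/16

Δ: Δ0=6, Δ1=-3
row 1: diag=6, rhs=-54; c'=1/3, d'=-9
back: M1=-9
M: M0=0, M1=-9, M2=0
seg 0: a=-2, c=M0/2=0, d=(M1−M0)/(6·1)=-3/2, b=Δ0−h0·(2M0+M1)/6=15/2
seg 1: a=4, c=M1/2=-9/2, d=(M2−M1)/(6·2)=3/4, b=Δ1−h1·(2M1+M2)/6=3
t_q=1/2 → seg 0, τ=1/2; S=-2+15/2·τ+0·τ²+-3/2·τ³=25/16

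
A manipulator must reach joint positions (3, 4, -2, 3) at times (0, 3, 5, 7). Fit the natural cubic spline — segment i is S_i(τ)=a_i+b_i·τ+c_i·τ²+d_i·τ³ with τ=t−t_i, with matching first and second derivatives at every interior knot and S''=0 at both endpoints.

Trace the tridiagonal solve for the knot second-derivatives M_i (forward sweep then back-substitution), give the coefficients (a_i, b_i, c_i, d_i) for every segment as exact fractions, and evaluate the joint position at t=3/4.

  seg 0: a=3 b=415/228 c=0 d=-113/684
  seg 1: a=4 b=-301/114 c=-113/76 d=149/228
  seg 2: a=-2 b=-85/114 c=185/76 d=-185/456
S(3/4) = 20893/4864

Δ: Δ0=1/3, Δ1=-3, Δ2=5/2
row 1: diag=10, rhs=-20; c'=1/5, d'=-2
row 2: denom=8−2·1/5=38/5; d'=(33−2·-2)/(38/5)=185/38
back: M2=185/38
back: M1=-2−1/5·185/38=-113/38
M: M0=0, M1=-113/38, M2=185/38, M3=0
seg 0: a=3, c=M0/2=0, d=(M1−M0)/(6·3)=-113/684, b=Δ0−h0·(2M0+M1)/6=415/228
seg 1: a=4, c=M1/2=-113/76, d=(M2−M1)/(6·2)=149/228, b=Δ1−h1·(2M1+M2)/6=-301/114
seg 2: a=-2, c=M2/2=185/76, d=(M3−M2)/(6·2)=-185/456, b=Δ2−h2·(2M2+M3)/6=-85/114
t_q=3/4 → seg 0, τ=3/4; S=3+415/228·τ+0·τ²+-113/684·τ³=20893/4864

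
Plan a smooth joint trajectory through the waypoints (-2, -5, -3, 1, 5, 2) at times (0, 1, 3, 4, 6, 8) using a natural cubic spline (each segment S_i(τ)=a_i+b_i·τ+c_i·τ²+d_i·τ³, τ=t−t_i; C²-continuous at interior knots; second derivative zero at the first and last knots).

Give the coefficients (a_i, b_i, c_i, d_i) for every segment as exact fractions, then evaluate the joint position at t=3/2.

  seg 0: a=-2 b=-2411/680 c=0 d=371/680
  seg 1: a=-5 b=-649/340 c=1113/680 d=-31/340
  seg 2: a=-3 b=241/68 c=741/680 d=-431/680
  seg 3: a=1 b=2599/680 c=-69/85 d=-27/544
  seg 4: a=5 b=-7/340 c=-1509/1360 d=503/2720
S(3/2) = -7557/1360

Δ: Δ0=-3, Δ1=1, Δ2=4, Δ3=2, Δ4=-3/2
row 1: diag=6, rhs=24; c'=1/3, d'=4
row 2: denom=6−2·1/3=16/3; d'=(18−2·4)/(16/3)=15/8
row 3: denom=6−1·3/16=93/16; d'=(-12−1·15/8)/(93/16)=-74/31
row 4: denom=8−2·32/93=680/93; d'=(-21−2·-74/31)/(680/93)=-1509/680
back: M4=-1509/680
back: M3=-74/31−32/93·-1509/680=-138/85
back: M2=15/8−3/16·-138/85=741/340
back: M1=4−1/3·741/340=1113/340
M: M0=0, M1=1113/340, M2=741/340, M3=-138/85, M4=-1509/680, M5=0
seg 0: a=-2, c=M0/2=0, d=(M1−M0)/(6·1)=371/680, b=Δ0−h0·(2M0+M1)/6=-2411/680
seg 1: a=-5, c=M1/2=1113/680, d=(M2−M1)/(6·2)=-31/340, b=Δ1−h1·(2M1+M2)/6=-649/340
seg 2: a=-3, c=M2/2=741/680, d=(M3−M2)/(6·1)=-431/680, b=Δ2−h2·(2M2+M3)/6=241/68
seg 3: a=1, c=M3/2=-69/85, d=(M4−M3)/(6·2)=-27/544, b=Δ3−h3·(2M3+M4)/6=2599/680
seg 4: a=5, c=M4/2=-1509/1360, d=(M5−M4)/(6·2)=503/2720, b=Δ4−h4·(2M4+M5)/6=-7/340
t_q=3/2 → seg 1, τ=1/2; S=-5+-649/340·τ+1113/680·τ²+-31/340·τ³=-7557/1360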